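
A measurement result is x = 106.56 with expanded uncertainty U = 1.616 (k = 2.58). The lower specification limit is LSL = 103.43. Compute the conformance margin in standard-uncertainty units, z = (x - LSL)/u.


u = U / k = 1.616 / 2.58 = 0.62635659
margin = |LSL - x| = |103.43 - 106.56| = 3.13
z = margin / u = 3.13 / 0.62635659
z = 4.9972

4.9972


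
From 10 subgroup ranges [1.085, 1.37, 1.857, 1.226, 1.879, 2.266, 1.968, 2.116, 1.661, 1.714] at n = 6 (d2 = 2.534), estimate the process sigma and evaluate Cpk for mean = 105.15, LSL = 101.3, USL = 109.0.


R_bar = (1.085 + 1.37 + 1.857 + 1.226 + 1.879 + 2.266 + 1.968 + 2.116 + 1.661 + 1.714) / 10 = 1.7142
sigma = R_bar / d2 = 1.7142 / 2.534 = 0.67647987
Cp = (USL - LSL)/(6*sigma) = (109.0 - 101.3)/(6*0.67647987) = 1.8971
Cpu = (109.0 - 105.15)/(3*0.67647987) = 1.8971
Cpl = (105.15 - 101.3)/(3*0.67647987) = 1.8971
Cpk = min(Cpu, Cpl) = 1.8971

1.8971


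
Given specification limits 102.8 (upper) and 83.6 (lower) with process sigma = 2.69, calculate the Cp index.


Cp = (USL - LSL) / (6 * sigma)
= (102.8 - 83.6) / (6 * 2.69)
= 19.2000 / 16.1400
= 1.1896

1.1896


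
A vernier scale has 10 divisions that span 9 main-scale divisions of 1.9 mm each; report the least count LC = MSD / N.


LC = MSD / n_div
= 1.9 / 10
= 0.1900

0.1900


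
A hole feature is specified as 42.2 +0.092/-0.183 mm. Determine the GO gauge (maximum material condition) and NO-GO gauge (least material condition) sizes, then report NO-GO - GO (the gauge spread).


GO = nominal - lower_tol (smallest hole = maximum material condition)
GO = 42.2 - 0.183 = 42.017
NO-GO = nominal + upper_tol (largest hole = least material condition)
NO-GO = 42.2 + 0.092 = 42.292
spread = NO-GO - GO = 42.292 - 42.017 = 0.2750

0.2750


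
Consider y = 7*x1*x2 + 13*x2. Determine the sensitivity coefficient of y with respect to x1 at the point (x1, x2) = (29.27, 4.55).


y = 7*x1*x2 + 13*x2
dy/dx1 = 7*x2
Evaluate at x2 = 4.55: c1 = 7 * 4.55
c1 = 31.8500

31.8500


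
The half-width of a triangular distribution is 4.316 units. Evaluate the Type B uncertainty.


u_B = half_width / sqrt(6)
u_B = 4.316 / 2.4494897
u_B = 1.7620

1.7620


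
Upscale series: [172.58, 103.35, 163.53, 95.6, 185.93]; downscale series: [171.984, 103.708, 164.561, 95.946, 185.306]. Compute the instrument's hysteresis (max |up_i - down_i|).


|172.58 - 171.984| = 0.5960
|103.35 - 103.708| = 0.3580
|163.53 - 164.561| = 1.0310
|95.6 - 95.946| = 0.3460
|185.93 - 185.306| = 0.6240
hysteresis = max(diffs) = 1.0310

1.0310


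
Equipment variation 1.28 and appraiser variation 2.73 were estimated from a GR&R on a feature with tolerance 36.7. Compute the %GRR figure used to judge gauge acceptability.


GRR = sqrt(EV^2 + AV^2) = sqrt(1.28^2 + 2.73^2) = 3.0151783
%GRR = GRR / tol * 100 = 3.0151783 / 36.7 * 100
%GRR = 8.2157

8.2157


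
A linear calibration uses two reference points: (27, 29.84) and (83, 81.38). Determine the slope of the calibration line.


slope = (y2 - y1) / (x2 - x1)
= (81.38 - 29.84) / (83 - 27)
= 51.5400 / 56
= 0.9204

0.9204


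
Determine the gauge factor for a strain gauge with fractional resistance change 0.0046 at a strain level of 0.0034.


GF = (dR/R) / epsilon
= 0.0046 / 0.0034
= 1.3529

1.3529


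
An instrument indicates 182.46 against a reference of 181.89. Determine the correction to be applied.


Correction = standard - reading
= 181.89 - 182.46
= -0.5700

-0.5700


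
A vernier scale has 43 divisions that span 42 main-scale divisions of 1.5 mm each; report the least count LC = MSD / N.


LC = MSD / n_div
= 1.5 / 43
= 0.0349

0.0349


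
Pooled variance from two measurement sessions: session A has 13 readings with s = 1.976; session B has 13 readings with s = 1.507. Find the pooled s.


s_p = sqrt(((n1-1)*s1^2 + (n2-1)*s2^2) / (n1+n2-2))
numerator = (13-1)*1.976^2 + (13-1)*1.507^2 = 46.854912 + 27.252588 = 74.1075
denominator = 13 + 13 - 2 = 24
s_p^2 = 74.1075 / 24 = 3.0878125
s_p = sqrt(3.0878125) = 1.7572

1.7572


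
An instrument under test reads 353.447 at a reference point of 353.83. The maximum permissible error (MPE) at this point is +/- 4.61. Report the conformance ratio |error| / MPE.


e = indication - reference = 353.447 - 353.83 = -0.3830
|e| = 0.3830
ratio = |e| / MPE = 0.3830 / 4.61
ratio = 0.0831

0.0831


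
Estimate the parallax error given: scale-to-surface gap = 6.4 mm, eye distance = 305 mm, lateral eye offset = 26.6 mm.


error = h * offset / d
= 6.4 * 26.6 / 305
= 0.5582

0.5582


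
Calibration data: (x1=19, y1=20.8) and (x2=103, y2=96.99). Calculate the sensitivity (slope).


slope = (y2 - y1) / (x2 - x1)
= (96.99 - 20.8) / (103 - 19)
= 76.1900 / 84
= 0.9070

0.9070


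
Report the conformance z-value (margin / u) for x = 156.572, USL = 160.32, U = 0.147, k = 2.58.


u = U / k = 0.147 / 2.58 = 0.056976744
margin = |USL - x| = |160.32 - 156.572| = 3.748
z = margin / u = 3.748 / 0.056976744
z = 65.7812

65.7812


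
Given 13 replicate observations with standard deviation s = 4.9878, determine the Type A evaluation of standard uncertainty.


u_A = s / sqrt(n)
u_A = 4.9878 / sqrt(13)
u_A = 4.9878 / 3.6055513
u_A = 1.3834

1.3834


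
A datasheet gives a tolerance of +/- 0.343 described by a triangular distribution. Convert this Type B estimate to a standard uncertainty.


u_B = half_width / sqrt(6)
u_B = 0.343 / 2.4494897
u_B = 0.1400

0.1400


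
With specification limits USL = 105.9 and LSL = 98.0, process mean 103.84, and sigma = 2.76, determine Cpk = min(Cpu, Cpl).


Cpu = (USL - mean) / (3*sigma) = (105.9 - 103.84) / (3*2.76) = 0.2488
Cpl = (mean - LSL) / (3*sigma) = (103.84 - 98.0) / (3*2.76) = 0.7053
Cpk = min(Cpu, Cpl) = 0.2488

0.2488


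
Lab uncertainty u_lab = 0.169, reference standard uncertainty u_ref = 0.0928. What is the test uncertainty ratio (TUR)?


TUR = u_lab / u_ref
= 0.169 / 0.0928
= 1.8211

1.8211


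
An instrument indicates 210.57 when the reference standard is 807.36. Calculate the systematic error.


Systematic error = measured - true
= 210.57 - 807.36
= -596.7900

-596.7900


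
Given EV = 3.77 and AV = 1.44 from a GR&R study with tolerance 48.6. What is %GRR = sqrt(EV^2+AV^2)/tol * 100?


GRR = sqrt(EV^2 + AV^2) = sqrt(3.77^2 + 1.44^2) = 4.0356536
%GRR = GRR / tol * 100 = 4.0356536 / 48.6 * 100
%GRR = 8.3038

8.3038


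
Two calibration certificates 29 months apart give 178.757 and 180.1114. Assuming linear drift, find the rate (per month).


rate = (v2 - v1) / months
= (180.1114 - 178.757) / 29
= 1.3544 / 29
= 0.0467

0.0467


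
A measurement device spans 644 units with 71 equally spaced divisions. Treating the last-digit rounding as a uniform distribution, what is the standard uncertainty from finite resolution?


resolution = range / divisions
resolution = 644 / 71 = 9.0704225
u_res = resolution / (2*sqrt(3))
u_res = 9.0704225 / 3.4641016
u_res = 2.6184

2.6184


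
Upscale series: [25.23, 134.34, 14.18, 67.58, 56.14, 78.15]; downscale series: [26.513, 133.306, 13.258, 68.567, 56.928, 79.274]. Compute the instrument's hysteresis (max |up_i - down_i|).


|25.23 - 26.513| = 1.2830
|134.34 - 133.306| = 1.0340
|14.18 - 13.258| = 0.9220
|67.58 - 68.567| = 0.9870
|56.14 - 56.928| = 0.7880
|78.15 - 79.274| = 1.1240
hysteresis = max(diffs) = 1.2830

1.2830


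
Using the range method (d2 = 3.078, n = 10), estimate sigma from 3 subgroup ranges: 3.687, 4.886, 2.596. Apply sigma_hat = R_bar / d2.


R_bar = (3.687 + 4.886 + 2.596) / 3
R_bar = 11.169 / 3 = 3.723
sigma_hat = R_bar / d2 = 3.723 / 3.078 = 1.2096

1.2096


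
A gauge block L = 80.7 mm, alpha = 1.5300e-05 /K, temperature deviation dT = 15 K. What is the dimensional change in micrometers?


dL = L * alpha * dT
= 80.7 * 1.5300e-05 * 15
= 0.0185206 mm
dL_um = 0.0185206 * 1000 = 18.5206 um

18.5206


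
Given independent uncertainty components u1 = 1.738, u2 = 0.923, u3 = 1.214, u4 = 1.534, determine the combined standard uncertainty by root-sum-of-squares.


uc = sqrt(1.738^2 + 0.923^2 + 1.214^2 + 1.534^2)
uc = sqrt(7.699525)
uc = 2.7748

2.7748


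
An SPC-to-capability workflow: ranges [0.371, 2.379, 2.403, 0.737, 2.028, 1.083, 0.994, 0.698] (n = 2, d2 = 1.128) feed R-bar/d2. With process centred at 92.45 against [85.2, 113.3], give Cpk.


R_bar = (0.371 + 2.379 + 2.403 + 0.737 + 2.028 + 1.083 + 0.994 + 0.698) / 8 = 1.336625
sigma = R_bar / d2 = 1.336625 / 1.128 = 1.1849512
Cp = (USL - LSL)/(6*sigma) = (113.3 - 85.2)/(6*1.1849512) = 3.9523
Cpu = (113.3 - 92.45)/(3*1.1849512) = 5.8652
Cpl = (92.45 - 85.2)/(3*1.1849512) = 2.0395
Cpk = min(Cpu, Cpl) = 2.0395

2.0395


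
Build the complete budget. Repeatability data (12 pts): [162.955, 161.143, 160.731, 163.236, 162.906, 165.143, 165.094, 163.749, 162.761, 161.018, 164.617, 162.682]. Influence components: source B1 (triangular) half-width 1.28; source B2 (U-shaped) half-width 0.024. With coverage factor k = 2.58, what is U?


mean = (162.955 + 161.143 + 160.731 + 163.236 + 162.906 + 165.143 + 165.094 + 163.749 + 162.761 + 161.018 + 164.617 + 162.682) / 12 = 163.0029167
s = sqrt(sum((x - mean)^2)/(n-1)) = 1.5046234
u_A = s / sqrt(n) = 1.5046234 / sqrt(12) = 0.43434736
u_B1 = 1.28 / sqrt(6) = 0.52255781
u_B2 = 0.024 / sqrt(2) = 0.016970563
uc = sqrt(0.43434736^2 + 0.52255781^2 + 0.016970563^2) = 0.67971486
U = k * uc = 2.58 * 0.67971486
U = 1.7537

1.7537


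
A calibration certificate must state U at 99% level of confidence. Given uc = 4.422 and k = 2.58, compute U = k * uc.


U = k * uc
U = 2.58 * 4.422
U = 11.4088

11.4088


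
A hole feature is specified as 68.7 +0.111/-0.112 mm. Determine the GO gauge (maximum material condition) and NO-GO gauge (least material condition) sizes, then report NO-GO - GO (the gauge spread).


GO = nominal - lower_tol (smallest hole = maximum material condition)
GO = 68.7 - 0.112 = 68.588
NO-GO = nominal + upper_tol (largest hole = least material condition)
NO-GO = 68.7 + 0.111 = 68.811
spread = NO-GO - GO = 68.811 - 68.588 = 0.2230

0.2230


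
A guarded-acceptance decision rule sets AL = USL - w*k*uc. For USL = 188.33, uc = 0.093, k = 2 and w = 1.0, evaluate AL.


U = k * uc = 2 * 0.093 = 0.186
guard band g = w * U = 1.0 * 0.186 = 0.186
AL = USL - g = 188.33 - 0.186
AL = 188.1440

188.1440


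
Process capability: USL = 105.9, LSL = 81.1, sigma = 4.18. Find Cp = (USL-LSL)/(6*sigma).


Cp = (USL - LSL) / (6 * sigma)
= (105.9 - 81.1) / (6 * 4.18)
= 24.8000 / 25.0800
= 0.9888

0.9888


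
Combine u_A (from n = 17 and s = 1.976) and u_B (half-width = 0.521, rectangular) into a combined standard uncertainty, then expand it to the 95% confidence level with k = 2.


u_A = s / sqrt(n) = 1.976 / sqrt(17) = 0.4792504
u_B = half_width / sqrt(3) = 0.521 / sqrt(3) = 0.30079949
uc = sqrt(u_A^2 + u_B^2) = sqrt(0.4792504^2 + 0.30079949^2) = 0.56582796
U = k * uc = 2 * 0.56582796
U = 1.1317

1.1317


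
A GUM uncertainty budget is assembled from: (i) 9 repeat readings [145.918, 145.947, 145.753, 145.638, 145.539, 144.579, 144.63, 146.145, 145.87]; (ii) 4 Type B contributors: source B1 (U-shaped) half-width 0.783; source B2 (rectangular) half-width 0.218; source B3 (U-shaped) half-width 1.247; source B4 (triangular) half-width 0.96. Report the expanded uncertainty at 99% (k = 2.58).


mean = (145.918 + 145.947 + 145.753 + 145.638 + 145.539 + 144.579 + 144.63 + 146.145 + 145.87) / 9 = 145.5576667
s = sqrt(sum((x - mean)^2)/(n-1)) = 0.56868752
u_A = s / sqrt(n) = 0.56868752 / sqrt(9) = 0.18956251
u_B1 = 0.783 / sqrt(2) = 0.55366461
u_B2 = 0.218 / sqrt(3) = 0.12586236
u_B3 = 1.247 / sqrt(2) = 0.88176216
u_B4 = 0.96 / sqrt(6) = 0.39191836
uc = sqrt(0.18956251^2 + 0.55366461^2 + 0.12586236^2 + 0.88176216^2 + 0.39191836^2) = 1.1355282
U = k * uc = 2.58 * 1.1355282
U = 2.9297

2.9297


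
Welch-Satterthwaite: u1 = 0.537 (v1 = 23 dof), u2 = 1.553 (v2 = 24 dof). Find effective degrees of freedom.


uc = sqrt(u1^2 + u2^2) = sqrt(0.537^2 + 1.553^2) = 1.6432218
v_eff = uc^4 / (u1^4/v1 + u2^4/v2)
= 1.6432218^4 / (0.537^4/23 + 1.553^4/24)
= 7.2909606 / 0.24598312
v_eff = 29.6401

29.6401


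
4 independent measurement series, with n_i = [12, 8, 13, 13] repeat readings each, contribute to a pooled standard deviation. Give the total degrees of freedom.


nu = sum_i (n_i - 1)
nu = ((12 - 1) + (8 - 1) + (13 - 1) + (13 - 1))
nu = 11 + 7 + 12 + 12
nu = 42

42


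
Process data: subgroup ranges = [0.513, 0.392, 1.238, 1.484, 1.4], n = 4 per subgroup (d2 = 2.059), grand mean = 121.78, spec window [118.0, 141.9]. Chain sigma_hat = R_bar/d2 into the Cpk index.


R_bar = (0.513 + 0.392 + 1.238 + 1.484 + 1.4) / 5 = 1.0054
sigma = R_bar / d2 = 1.0054 / 2.059 = 0.48829529
Cp = (USL - LSL)/(6*sigma) = (141.9 - 118.0)/(6*0.48829529) = 8.1576
Cpu = (141.9 - 121.78)/(3*0.48829529) = 13.7349
Cpl = (121.78 - 118.0)/(3*0.48829529) = 2.5804
Cpk = min(Cpu, Cpl) = 2.5804

2.5804


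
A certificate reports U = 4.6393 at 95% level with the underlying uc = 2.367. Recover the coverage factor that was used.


k = U / uc
k = 4.6393 / 2.367
k = 1.96

1.96


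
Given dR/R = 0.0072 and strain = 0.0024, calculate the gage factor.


GF = (dR/R) / epsilon
= 0.0072 / 0.0024
= 3.0000

3.0000


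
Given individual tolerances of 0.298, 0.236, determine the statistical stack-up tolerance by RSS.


RSS = sqrt(0.298^2 + 0.236^2)
= sqrt(0.1445)
= 0.3801

0.3801


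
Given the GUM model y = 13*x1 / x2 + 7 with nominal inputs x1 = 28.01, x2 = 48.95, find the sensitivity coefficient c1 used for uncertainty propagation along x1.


y = 13*x1 / x2 + 7
dy/dx1 = 13/x2
Evaluate at x2 = 48.95: c1 = 13 / 48.95
c1 = 0.2656

0.2656


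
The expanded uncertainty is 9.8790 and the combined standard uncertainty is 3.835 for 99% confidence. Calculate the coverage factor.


k = U / uc
k = 9.8790 / 3.835
k = 2.576

2.576


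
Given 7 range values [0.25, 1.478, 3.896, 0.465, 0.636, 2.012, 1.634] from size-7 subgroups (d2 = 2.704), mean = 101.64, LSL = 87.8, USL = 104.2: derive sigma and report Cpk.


R_bar = (0.25 + 1.478 + 3.896 + 0.465 + 0.636 + 2.012 + 1.634) / 7 = 1.4815714
sigma = R_bar / d2 = 1.4815714 / 2.704 = 0.54791842
Cp = (USL - LSL)/(6*sigma) = (104.2 - 87.8)/(6*0.54791842) = 4.9886
Cpu = (104.2 - 101.64)/(3*0.54791842) = 1.5574
Cpl = (101.64 - 87.8)/(3*0.54791842) = 8.4197
Cpk = min(Cpu, Cpl) = 1.5574

1.5574


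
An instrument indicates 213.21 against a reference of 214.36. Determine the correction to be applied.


Correction = standard - reading
= 214.36 - 213.21
= 1.1500

1.1500


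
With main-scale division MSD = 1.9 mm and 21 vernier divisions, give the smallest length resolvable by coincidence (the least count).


LC = MSD / n_div
= 1.9 / 21
= 0.0905

0.0905


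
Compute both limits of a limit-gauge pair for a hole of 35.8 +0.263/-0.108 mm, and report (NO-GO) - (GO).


GO = nominal - lower_tol (smallest hole = maximum material condition)
GO = 35.8 - 0.108 = 35.692
NO-GO = nominal + upper_tol (largest hole = least material condition)
NO-GO = 35.8 + 0.263 = 36.063
spread = NO-GO - GO = 36.063 - 35.692 = 0.3710

0.3710


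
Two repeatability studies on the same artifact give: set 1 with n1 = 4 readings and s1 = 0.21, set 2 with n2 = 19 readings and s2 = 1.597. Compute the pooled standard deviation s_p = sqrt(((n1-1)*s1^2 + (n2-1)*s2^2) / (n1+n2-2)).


s_p = sqrt(((n1-1)*s1^2 + (n2-1)*s2^2) / (n1+n2-2))
numerator = (4-1)*0.21^2 + (19-1)*1.597^2 = 0.1323 + 45.907362 = 46.039662
denominator = 4 + 19 - 2 = 21
s_p^2 = 46.039662 / 21 = 2.1923649
s_p = sqrt(2.1923649) = 1.4807

1.4807


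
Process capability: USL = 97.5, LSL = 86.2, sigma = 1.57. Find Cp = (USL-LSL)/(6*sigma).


Cp = (USL - LSL) / (6 * sigma)
= (97.5 - 86.2) / (6 * 1.57)
= 11.3000 / 9.4200
= 1.1996

1.1996


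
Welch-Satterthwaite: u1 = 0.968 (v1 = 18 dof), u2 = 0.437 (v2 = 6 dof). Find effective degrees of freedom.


uc = sqrt(u1^2 + u2^2) = sqrt(0.968^2 + 0.437^2) = 1.0620701
v_eff = uc^4 / (u1^4/v1 + u2^4/v2)
= 1.0620701^4 / (0.968^4/18 + 0.437^4/6)
= 1.272368 / 0.054856747
v_eff = 23.1944

23.1944


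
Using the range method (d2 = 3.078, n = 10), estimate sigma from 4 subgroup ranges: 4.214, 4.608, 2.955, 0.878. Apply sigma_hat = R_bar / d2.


R_bar = (4.214 + 4.608 + 2.955 + 0.878) / 4
R_bar = 12.655 / 4 = 3.16375
sigma_hat = R_bar / d2 = 3.16375 / 3.078 = 1.0279

1.0279


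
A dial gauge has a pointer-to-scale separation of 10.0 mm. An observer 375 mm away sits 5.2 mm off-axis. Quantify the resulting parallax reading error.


error = h * offset / d
= 10.0 * 5.2 / 375
= 0.1387

0.1387


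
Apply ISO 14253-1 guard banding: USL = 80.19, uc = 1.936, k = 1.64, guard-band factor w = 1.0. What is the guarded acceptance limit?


U = k * uc = 1.64 * 1.936 = 3.17504
guard band g = w * U = 1.0 * 3.17504 = 3.17504
AL = USL - g = 80.19 - 3.17504
AL = 77.0150

77.0150


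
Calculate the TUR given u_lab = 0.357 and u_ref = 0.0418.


TUR = u_lab / u_ref
= 0.357 / 0.0418
= 8.5407

8.5407


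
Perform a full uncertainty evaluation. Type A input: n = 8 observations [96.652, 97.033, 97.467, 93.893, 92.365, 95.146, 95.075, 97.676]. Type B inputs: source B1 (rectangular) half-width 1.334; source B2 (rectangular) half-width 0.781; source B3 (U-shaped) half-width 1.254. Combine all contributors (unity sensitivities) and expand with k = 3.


mean = (96.652 + 97.033 + 97.467 + 93.893 + 92.365 + 95.146 + 95.075 + 97.676) / 8 = 95.663375
s = sqrt(sum((x - mean)^2)/(n-1)) = 1.8816536
u_A = s / sqrt(n) = 1.8816536 / sqrt(8) = 0.66526501
u_B1 = 1.334 / sqrt(3) = 0.77018526
u_B2 = 0.781 / sqrt(3) = 0.45091056
u_B3 = 1.254 / sqrt(2) = 0.8867119
uc = sqrt(0.66526501^2 + 0.77018526^2 + 0.45091056^2 + 0.8867119^2) = 1.4231448
U = k * uc = 3 * 1.4231448
U = 4.2694

4.2694


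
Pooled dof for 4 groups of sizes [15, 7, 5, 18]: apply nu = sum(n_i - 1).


nu = sum_i (n_i - 1)
nu = ((15 - 1) + (7 - 1) + (5 - 1) + (18 - 1))
nu = 14 + 6 + 4 + 17
nu = 41

41


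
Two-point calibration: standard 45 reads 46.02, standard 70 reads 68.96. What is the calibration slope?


slope = (y2 - y1) / (x2 - x1)
= (68.96 - 46.02) / (70 - 45)
= 22.9400 / 25
= 0.9176

0.9176


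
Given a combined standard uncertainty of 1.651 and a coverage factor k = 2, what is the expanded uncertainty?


U = k * uc
U = 2 * 1.651
U = 3.3020

3.3020


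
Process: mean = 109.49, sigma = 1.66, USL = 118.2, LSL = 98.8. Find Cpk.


Cpu = (USL - mean) / (3*sigma) = (118.2 - 109.49) / (3*1.66) = 1.7490
Cpl = (mean - LSL) / (3*sigma) = (109.49 - 98.8) / (3*1.66) = 2.1466
Cpk = min(Cpu, Cpl) = 1.7490

1.7490


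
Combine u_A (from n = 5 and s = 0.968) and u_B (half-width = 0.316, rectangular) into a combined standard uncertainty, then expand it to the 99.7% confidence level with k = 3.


u_A = s / sqrt(n) = 0.968 / sqrt(5) = 0.43290276
u_B = half_width / sqrt(3) = 0.316 / sqrt(3) = 0.18244269
uc = sqrt(u_A^2 + u_B^2) = sqrt(0.43290276^2 + 0.18244269^2) = 0.46977669
U = k * uc = 3 * 0.46977669
U = 1.4093

1.4093


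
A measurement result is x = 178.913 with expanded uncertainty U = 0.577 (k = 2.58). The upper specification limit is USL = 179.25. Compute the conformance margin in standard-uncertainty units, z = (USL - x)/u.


u = U / k = 0.577 / 2.58 = 0.22364341
margin = |USL - x| = |179.25 - 178.913| = 0.337
z = margin / u = 0.337 / 0.22364341
z = 1.5069

1.5069


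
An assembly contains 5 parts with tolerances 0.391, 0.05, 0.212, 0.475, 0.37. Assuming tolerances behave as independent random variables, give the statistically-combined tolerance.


RSS = sqrt(0.391^2 + 0.05^2 + 0.212^2 + 0.475^2 + 0.37^2)
= sqrt(0.56285)
= 0.7502

0.7502


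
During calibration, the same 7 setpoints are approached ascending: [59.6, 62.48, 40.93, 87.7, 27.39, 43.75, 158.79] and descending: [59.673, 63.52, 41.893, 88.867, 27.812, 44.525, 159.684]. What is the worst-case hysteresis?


|59.6 - 59.673| = 0.0730
|62.48 - 63.52| = 1.0400
|40.93 - 41.893| = 0.9630
|87.7 - 88.867| = 1.1670
|27.39 - 27.812| = 0.4220
|43.75 - 44.525| = 0.7750
|158.79 - 159.684| = 0.8940
hysteresis = max(diffs) = 1.1670

1.1670


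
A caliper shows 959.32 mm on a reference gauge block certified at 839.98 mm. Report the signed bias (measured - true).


Systematic error = measured - true
= 959.32 - 839.98
= 119.3400

119.3400


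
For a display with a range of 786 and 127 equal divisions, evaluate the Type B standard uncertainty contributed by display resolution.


resolution = range / divisions
resolution = 786 / 127 = 6.1889764
u_res = resolution / (2*sqrt(3))
u_res = 6.1889764 / 3.4641016
u_res = 1.7866

1.7866


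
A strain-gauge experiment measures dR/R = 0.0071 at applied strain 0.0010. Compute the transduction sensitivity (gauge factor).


GF = (dR/R) / epsilon
= 0.0071 / 0.0010
= 7.1000

7.1000


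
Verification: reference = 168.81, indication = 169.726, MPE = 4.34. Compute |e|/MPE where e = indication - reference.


e = indication - reference = 169.726 - 168.81 = 0.9160
|e| = 0.9160
ratio = |e| / MPE = 0.9160 / 4.34
ratio = 0.2111

0.2111


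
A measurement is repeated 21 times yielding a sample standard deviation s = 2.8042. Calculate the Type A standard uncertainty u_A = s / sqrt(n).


u_A = s / sqrt(n)
u_A = 2.8042 / sqrt(21)
u_A = 2.8042 / 4.5825757
u_A = 0.6119

0.6119


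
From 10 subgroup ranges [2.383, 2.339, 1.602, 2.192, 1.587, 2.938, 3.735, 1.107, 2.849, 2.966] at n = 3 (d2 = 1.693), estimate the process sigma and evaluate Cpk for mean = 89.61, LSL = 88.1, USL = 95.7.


R_bar = (2.383 + 2.339 + 1.602 + 2.192 + 1.587 + 2.938 + 3.735 + 1.107 + 2.849 + 2.966) / 10 = 2.3698
sigma = R_bar / d2 = 2.3698 / 1.693 = 1.3997637
Cp = (USL - LSL)/(6*sigma) = (95.7 - 88.1)/(6*1.3997637) = 0.9049
Cpu = (95.7 - 89.61)/(3*1.3997637) = 1.4502
Cpl = (89.61 - 88.1)/(3*1.3997637) = 0.3596
Cpk = min(Cpu, Cpl) = 0.3596

0.3596


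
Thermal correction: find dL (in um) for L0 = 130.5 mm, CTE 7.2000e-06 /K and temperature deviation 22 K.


dL = L * alpha * dT
= 130.5 * 7.2000e-06 * 22
= 0.0206712 mm
dL_um = 0.0206712 * 1000 = 20.6712 um

20.6712


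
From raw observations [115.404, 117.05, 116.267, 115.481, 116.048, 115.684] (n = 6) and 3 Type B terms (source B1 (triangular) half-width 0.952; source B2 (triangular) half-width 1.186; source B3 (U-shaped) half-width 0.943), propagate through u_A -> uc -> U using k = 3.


mean = (115.404 + 117.05 + 116.267 + 115.481 + 116.048 + 115.684) / 6 = 115.989
s = sqrt(sum((x - mean)^2)/(n-1)) = 0.61640896
u_A = s / sqrt(n) = 0.61640896 / sqrt(6) = 0.2516479
u_B1 = 0.952 / sqrt(6) = 0.38865237
u_B2 = 1.186 / sqrt(6) = 0.48418247
u_B3 = 0.943 / sqrt(2) = 0.66680169
uc = sqrt(0.2516479^2 + 0.38865237^2 + 0.48418247^2 + 0.66680169^2) = 0.94521664
U = k * uc = 3 * 0.94521664
U = 2.8356

2.8356


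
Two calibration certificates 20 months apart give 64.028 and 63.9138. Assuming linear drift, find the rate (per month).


rate = (v2 - v1) / months
= (63.9138 - 64.028) / 20
= -0.1142 / 20
= -0.0057

-0.0057


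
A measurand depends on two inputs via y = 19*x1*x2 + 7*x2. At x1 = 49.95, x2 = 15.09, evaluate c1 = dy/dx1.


y = 19*x1*x2 + 7*x2
dy/dx1 = 19*x2
Evaluate at x2 = 15.09: c1 = 19 * 15.09
c1 = 286.7100

286.7100


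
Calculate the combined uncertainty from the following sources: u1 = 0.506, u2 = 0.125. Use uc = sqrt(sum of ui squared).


uc = sqrt(0.506^2 + 0.125^2)
uc = sqrt(0.271661)
uc = 0.5212

0.5212


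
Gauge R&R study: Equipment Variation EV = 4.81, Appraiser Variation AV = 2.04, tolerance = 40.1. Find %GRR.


GRR = sqrt(EV^2 + AV^2) = sqrt(4.81^2 + 2.04^2) = 5.2247201
%GRR = GRR / tol * 100 = 5.2247201 / 40.1 * 100
%GRR = 13.0292

13.0292


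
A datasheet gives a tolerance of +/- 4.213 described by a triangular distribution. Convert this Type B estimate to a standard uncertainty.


u_B = half_width / sqrt(6)
u_B = 4.213 / 2.4494897
u_B = 1.7200

1.7200


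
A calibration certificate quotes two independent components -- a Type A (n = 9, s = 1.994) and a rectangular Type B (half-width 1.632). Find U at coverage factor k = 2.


u_A = s / sqrt(n) = 1.994 / sqrt(9) = 0.66466667
u_B = half_width / sqrt(3) = 1.632 / sqrt(3) = 0.94223564
uc = sqrt(u_A^2 + u_B^2) = sqrt(0.66466667^2 + 0.94223564^2) = 1.1530784
U = k * uc = 2 * 1.1530784
U = 2.3062

2.3062


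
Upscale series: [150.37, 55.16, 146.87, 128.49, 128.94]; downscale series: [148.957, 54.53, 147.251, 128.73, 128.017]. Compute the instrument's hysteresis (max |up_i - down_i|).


|150.37 - 148.957| = 1.4130
|55.16 - 54.53| = 0.6300
|146.87 - 147.251| = 0.3810
|128.49 - 128.73| = 0.2400
|128.94 - 128.017| = 0.9230
hysteresis = max(diffs) = 1.4130

1.4130


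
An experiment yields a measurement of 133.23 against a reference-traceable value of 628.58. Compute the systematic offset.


Systematic error = measured - true
= 133.23 - 628.58
= -495.3500

-495.3500


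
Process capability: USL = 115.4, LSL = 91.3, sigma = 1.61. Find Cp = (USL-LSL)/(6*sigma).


Cp = (USL - LSL) / (6 * sigma)
= (115.4 - 91.3) / (6 * 1.61)
= 24.1000 / 9.6600
= 2.4948

2.4948


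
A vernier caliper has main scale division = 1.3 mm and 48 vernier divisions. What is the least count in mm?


LC = MSD / n_div
= 1.3 / 48
= 0.0271

0.0271


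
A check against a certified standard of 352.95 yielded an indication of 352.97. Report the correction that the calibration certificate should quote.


Correction = standard - reading
= 352.95 - 352.97
= -0.0200

-0.0200


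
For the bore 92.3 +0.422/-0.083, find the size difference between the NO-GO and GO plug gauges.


GO = nominal - lower_tol (smallest hole = maximum material condition)
GO = 92.3 - 0.083 = 92.217
NO-GO = nominal + upper_tol (largest hole = least material condition)
NO-GO = 92.3 + 0.422 = 92.722
spread = NO-GO - GO = 92.722 - 92.217 = 0.5050

0.5050


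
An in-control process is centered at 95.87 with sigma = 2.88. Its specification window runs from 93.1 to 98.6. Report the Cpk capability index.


Cpu = (USL - mean) / (3*sigma) = (98.6 - 95.87) / (3*2.88) = 0.3160
Cpl = (mean - LSL) / (3*sigma) = (95.87 - 93.1) / (3*2.88) = 0.3206
Cpk = min(Cpu, Cpl) = 0.3160

0.3160


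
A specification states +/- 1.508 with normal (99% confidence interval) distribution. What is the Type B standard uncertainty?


u_B = half_width / 2.576
u_B = 1.508 / 2.576
u_B = 0.5854

0.5854


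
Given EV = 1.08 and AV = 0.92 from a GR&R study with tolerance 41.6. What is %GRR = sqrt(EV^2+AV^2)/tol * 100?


GRR = sqrt(EV^2 + AV^2) = sqrt(1.08^2 + 0.92^2) = 1.4187318
%GRR = GRR / tol * 100 = 1.4187318 / 41.6 * 100
%GRR = 3.4104

3.4104


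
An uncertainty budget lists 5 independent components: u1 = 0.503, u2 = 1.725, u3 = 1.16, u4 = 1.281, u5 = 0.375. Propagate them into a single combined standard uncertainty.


uc = sqrt(0.503^2 + 1.725^2 + 1.16^2 + 1.281^2 + 0.375^2)
uc = sqrt(6.35582)
uc = 2.5211

2.5211


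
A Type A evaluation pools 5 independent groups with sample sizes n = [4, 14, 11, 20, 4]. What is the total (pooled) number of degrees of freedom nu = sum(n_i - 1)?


nu = sum_i (n_i - 1)
nu = ((4 - 1) + (14 - 1) + (11 - 1) + (20 - 1) + (4 - 1))
nu = 3 + 13 + 10 + 19 + 3
nu = 48

48


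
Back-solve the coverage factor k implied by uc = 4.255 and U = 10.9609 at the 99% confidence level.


k = U / uc
k = 10.9609 / 4.255
k = 2.576

2.576


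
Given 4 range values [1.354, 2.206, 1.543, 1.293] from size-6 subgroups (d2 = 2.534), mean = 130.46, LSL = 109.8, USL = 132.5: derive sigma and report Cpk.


R_bar = (1.354 + 2.206 + 1.543 + 1.293) / 4 = 1.599
sigma = R_bar / d2 = 1.599 / 2.534 = 0.63101815
Cp = (USL - LSL)/(6*sigma) = (132.5 - 109.8)/(6*0.63101815) = 5.9956
Cpu = (132.5 - 130.46)/(3*0.63101815) = 1.0776
Cpl = (130.46 - 109.8)/(3*0.63101815) = 10.9136
Cpk = min(Cpu, Cpl) = 1.0776

1.0776


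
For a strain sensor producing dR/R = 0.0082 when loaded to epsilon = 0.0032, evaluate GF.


GF = (dR/R) / epsilon
= 0.0082 / 0.0032
= 2.5625

2.5625


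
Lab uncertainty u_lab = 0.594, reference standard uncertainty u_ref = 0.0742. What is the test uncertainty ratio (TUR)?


TUR = u_lab / u_ref
= 0.594 / 0.0742
= 8.0054

8.0054


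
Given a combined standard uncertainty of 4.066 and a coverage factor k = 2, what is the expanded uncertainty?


U = k * uc
U = 2 * 4.066
U = 8.1320

8.1320


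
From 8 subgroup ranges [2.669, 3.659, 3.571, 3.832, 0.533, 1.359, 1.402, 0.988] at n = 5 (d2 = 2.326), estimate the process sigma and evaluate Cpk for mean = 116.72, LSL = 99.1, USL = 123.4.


R_bar = (2.669 + 3.659 + 3.571 + 3.832 + 0.533 + 1.359 + 1.402 + 0.988) / 8 = 2.251625
sigma = R_bar / d2 = 2.251625 / 2.326 = 0.96802451
Cp = (USL - LSL)/(6*sigma) = (123.4 - 99.1)/(6*0.96802451) = 4.1838
Cpu = (123.4 - 116.72)/(3*0.96802451) = 2.3002
Cpl = (116.72 - 99.1)/(3*0.96802451) = 6.0673
Cpk = min(Cpu, Cpl) = 2.3002

2.3002


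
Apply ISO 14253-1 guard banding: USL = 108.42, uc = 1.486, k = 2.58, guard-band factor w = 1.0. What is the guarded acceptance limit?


U = k * uc = 2.58 * 1.486 = 3.83388
guard band g = w * U = 1.0 * 3.83388 = 3.83388
AL = USL - g = 108.42 - 3.83388
AL = 104.5861

104.5861


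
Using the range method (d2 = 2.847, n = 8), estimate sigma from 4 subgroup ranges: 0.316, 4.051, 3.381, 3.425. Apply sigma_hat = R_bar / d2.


R_bar = (0.316 + 4.051 + 3.381 + 3.425) / 4
R_bar = 11.173 / 4 = 2.79325
sigma_hat = R_bar / d2 = 2.79325 / 2.847 = 0.9811

0.9811


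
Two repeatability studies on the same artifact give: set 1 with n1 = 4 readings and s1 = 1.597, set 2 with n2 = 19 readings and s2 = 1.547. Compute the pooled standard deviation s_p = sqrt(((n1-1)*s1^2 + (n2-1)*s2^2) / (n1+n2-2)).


s_p = sqrt(((n1-1)*s1^2 + (n2-1)*s2^2) / (n1+n2-2))
numerator = (4-1)*1.597^2 + (19-1)*1.547^2 = 7.651227 + 43.077762 = 50.728989
denominator = 4 + 19 - 2 = 21
s_p^2 = 50.728989 / 21 = 2.4156661
s_p = sqrt(2.4156661) = 1.5542

1.5542


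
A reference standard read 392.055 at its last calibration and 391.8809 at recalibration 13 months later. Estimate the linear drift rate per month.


rate = (v2 - v1) / months
= (391.8809 - 392.055) / 13
= -0.1741 / 13
= -0.0134

-0.0134


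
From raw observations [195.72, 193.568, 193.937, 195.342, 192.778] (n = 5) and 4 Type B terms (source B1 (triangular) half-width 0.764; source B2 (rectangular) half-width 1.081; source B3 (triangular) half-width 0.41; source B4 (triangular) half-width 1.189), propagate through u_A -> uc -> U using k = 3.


mean = (195.72 + 193.568 + 193.937 + 195.342 + 192.778) / 5 = 194.269
s = sqrt(sum((x - mean)^2)/(n-1)) = 1.2330284
u_A = s / sqrt(n) = 1.2330284 / sqrt(5) = 0.55142706
u_B1 = 0.764 / sqrt(6) = 0.31190169
u_B2 = 1.081 / sqrt(3) = 0.62411564
u_B3 = 0.41 / sqrt(6) = 0.1673818
u_B4 = 1.189 / sqrt(6) = 0.48540722
uc = sqrt(0.55142706^2 + 0.31190169^2 + 0.62411564^2 + 0.1673818^2 + 0.48540722^2) = 1.0268942
U = k * uc = 3 * 1.0268942
U = 3.0807

3.0807


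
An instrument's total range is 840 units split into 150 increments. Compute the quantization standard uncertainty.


resolution = range / divisions
resolution = 840 / 150 = 5.6
u_res = resolution / (2*sqrt(3))
u_res = 5.6 / 3.4641016
u_res = 1.6166

1.6166


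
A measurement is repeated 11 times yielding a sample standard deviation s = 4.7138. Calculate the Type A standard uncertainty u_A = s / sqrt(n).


u_A = s / sqrt(n)
u_A = 4.7138 / sqrt(11)
u_A = 4.7138 / 3.3166248
u_A = 1.4213

1.4213


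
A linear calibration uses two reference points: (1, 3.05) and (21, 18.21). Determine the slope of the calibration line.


slope = (y2 - y1) / (x2 - x1)
= (18.21 - 3.05) / (21 - 1)
= 15.1600 / 20
= 0.7580

0.7580


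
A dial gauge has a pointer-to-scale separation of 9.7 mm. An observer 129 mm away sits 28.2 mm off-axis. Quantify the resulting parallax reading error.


error = h * offset / d
= 9.7 * 28.2 / 129
= 2.1205

2.1205


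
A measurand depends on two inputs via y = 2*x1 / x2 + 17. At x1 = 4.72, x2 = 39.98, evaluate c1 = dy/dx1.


y = 2*x1 / x2 + 17
dy/dx1 = 2/x2
Evaluate at x2 = 39.98: c1 = 2 / 39.98
c1 = 0.0500

0.0500


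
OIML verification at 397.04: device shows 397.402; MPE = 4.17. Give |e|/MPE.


e = indication - reference = 397.402 - 397.04 = 0.3620
|e| = 0.3620
ratio = |e| / MPE = 0.3620 / 4.17
ratio = 0.0868

0.0868


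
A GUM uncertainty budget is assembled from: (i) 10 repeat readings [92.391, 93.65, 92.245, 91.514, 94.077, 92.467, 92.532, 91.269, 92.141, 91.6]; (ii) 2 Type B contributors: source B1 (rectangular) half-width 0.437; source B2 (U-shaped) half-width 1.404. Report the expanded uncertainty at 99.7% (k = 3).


mean = (92.391 + 93.65 + 92.245 + 91.514 + 94.077 + 92.467 + 92.532 + 91.269 + 92.141 + 91.6) / 10 = 92.3886
s = sqrt(sum((x - mean)^2)/(n-1)) = 0.89385472
u_A = s / sqrt(n) = 0.89385472 / sqrt(10) = 0.28266168
u_B1 = 0.437 / sqrt(3) = 0.25230207
u_B2 = 1.404 / sqrt(2) = 0.99277792
uc = sqrt(0.28266168^2 + 0.25230207^2 + 0.99277792^2) = 1.0626203
U = k * uc = 3 * 1.0626203
U = 3.1879

3.1879


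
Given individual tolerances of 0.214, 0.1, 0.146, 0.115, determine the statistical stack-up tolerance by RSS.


RSS = sqrt(0.214^2 + 0.1^2 + 0.146^2 + 0.115^2)
= sqrt(0.090337)
= 0.3006

0.3006


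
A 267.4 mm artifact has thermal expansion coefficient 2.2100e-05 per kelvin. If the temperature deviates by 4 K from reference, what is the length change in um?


dL = L * alpha * dT
= 267.4 * 2.2100e-05 * 4
= 0.0236382 mm
dL_um = 0.0236382 * 1000 = 23.6382 um

23.6382


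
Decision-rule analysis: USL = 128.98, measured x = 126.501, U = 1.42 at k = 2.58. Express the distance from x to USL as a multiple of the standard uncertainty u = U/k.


u = U / k = 1.42 / 2.58 = 0.5503876
margin = |USL - x| = |128.98 - 126.501| = 2.479
z = margin / u = 2.479 / 0.5503876
z = 4.5041

4.5041


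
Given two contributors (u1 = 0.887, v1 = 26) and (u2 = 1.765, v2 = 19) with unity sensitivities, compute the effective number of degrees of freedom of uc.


uc = sqrt(u1^2 + u2^2) = sqrt(0.887^2 + 1.765^2) = 1.9753466
v_eff = uc^4 / (u1^4/v1 + u2^4/v2)
= 1.9753466^4 / (0.887^4/26 + 1.765^4/19)
= 15.225559 / 0.53457773
v_eff = 28.4815

28.4815


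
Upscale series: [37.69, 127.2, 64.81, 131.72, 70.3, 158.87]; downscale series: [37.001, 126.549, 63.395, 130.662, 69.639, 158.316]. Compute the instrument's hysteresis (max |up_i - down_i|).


|37.69 - 37.001| = 0.6890
|127.2 - 126.549| = 0.6510
|64.81 - 63.395| = 1.4150
|131.72 - 130.662| = 1.0580
|70.3 - 69.639| = 0.6610
|158.87 - 158.316| = 0.5540
hysteresis = max(diffs) = 1.4150

1.4150


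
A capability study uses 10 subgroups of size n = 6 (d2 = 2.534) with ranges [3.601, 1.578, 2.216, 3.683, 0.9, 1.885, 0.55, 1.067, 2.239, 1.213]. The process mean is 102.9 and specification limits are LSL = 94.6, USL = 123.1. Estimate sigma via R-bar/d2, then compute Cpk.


R_bar = (3.601 + 1.578 + 2.216 + 3.683 + 0.9 + 1.885 + 0.55 + 1.067 + 2.239 + 1.213) / 10 = 1.8932
sigma = R_bar / d2 = 1.8932 / 2.534 = 0.74711918
Cp = (USL - LSL)/(6*sigma) = (123.1 - 94.6)/(6*0.74711918) = 6.3578
Cpu = (123.1 - 102.9)/(3*0.74711918) = 9.0124
Cpl = (102.9 - 94.6)/(3*0.74711918) = 3.7031
Cpk = min(Cpu, Cpl) = 3.7031

3.7031


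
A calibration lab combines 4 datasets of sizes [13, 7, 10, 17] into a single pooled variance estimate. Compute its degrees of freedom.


nu = sum_i (n_i - 1)
nu = ((13 - 1) + (7 - 1) + (10 - 1) + (17 - 1))
nu = 12 + 6 + 9 + 16
nu = 43

43


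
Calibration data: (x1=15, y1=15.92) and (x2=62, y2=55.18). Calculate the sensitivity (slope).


slope = (y2 - y1) / (x2 - x1)
= (55.18 - 15.92) / (62 - 15)
= 39.2600 / 47
= 0.8353

0.8353


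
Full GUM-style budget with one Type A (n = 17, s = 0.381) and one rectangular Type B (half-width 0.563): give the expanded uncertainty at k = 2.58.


u_A = s / sqrt(n) = 0.381 / sqrt(17) = 0.092406073
u_B = half_width / sqrt(3) = 0.563 / sqrt(3) = 0.3250482
uc = sqrt(u_A^2 + u_B^2) = sqrt(0.092406073^2 + 0.3250482^2) = 0.33792782
U = k * uc = 2.58 * 0.33792782
U = 0.8719

0.8719


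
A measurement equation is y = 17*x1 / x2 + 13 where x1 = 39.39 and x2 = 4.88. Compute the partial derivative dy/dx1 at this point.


y = 17*x1 / x2 + 13
dy/dx1 = 17/x2
Evaluate at x2 = 4.88: c1 = 17 / 4.88
c1 = 3.4836

3.4836


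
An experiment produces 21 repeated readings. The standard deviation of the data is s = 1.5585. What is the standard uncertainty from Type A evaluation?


u_A = s / sqrt(n)
u_A = 1.5585 / sqrt(21)
u_A = 1.5585 / 4.5825757
u_A = 0.3401

0.3401


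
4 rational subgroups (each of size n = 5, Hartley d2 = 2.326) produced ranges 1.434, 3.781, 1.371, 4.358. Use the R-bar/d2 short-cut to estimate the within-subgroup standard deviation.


R_bar = (1.434 + 3.781 + 1.371 + 4.358) / 4
R_bar = 10.944 / 4 = 2.736
sigma_hat = R_bar / d2 = 2.736 / 2.326 = 1.1763

1.1763


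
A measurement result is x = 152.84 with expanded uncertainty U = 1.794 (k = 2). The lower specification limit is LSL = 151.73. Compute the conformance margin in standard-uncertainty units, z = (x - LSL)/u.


u = U / k = 1.794 / 2 = 0.897
margin = |LSL - x| = |151.73 - 152.84| = 1.11
z = margin / u = 1.11 / 0.897
z = 1.2375

1.2375


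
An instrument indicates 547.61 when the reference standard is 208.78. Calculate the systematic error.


Systematic error = measured - true
= 547.61 - 208.78
= 338.8300

338.8300


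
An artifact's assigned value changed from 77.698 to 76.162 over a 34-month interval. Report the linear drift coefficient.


rate = (v2 - v1) / months
= (76.162 - 77.698) / 34
= -1.5360 / 34
= -0.0452

-0.0452


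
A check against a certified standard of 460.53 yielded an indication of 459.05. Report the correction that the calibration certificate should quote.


Correction = standard - reading
= 460.53 - 459.05
= 1.4800

1.4800


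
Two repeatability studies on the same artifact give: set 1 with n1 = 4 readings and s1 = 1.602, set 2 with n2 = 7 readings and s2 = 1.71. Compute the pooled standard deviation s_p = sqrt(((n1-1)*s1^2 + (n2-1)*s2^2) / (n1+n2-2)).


s_p = sqrt(((n1-1)*s1^2 + (n2-1)*s2^2) / (n1+n2-2))
numerator = (4-1)*1.602^2 + (7-1)*1.71^2 = 7.699212 + 17.5446 = 25.243812
denominator = 4 + 7 - 2 = 9
s_p^2 = 25.243812 / 9 = 2.804868
s_p = sqrt(2.804868) = 1.6748

1.6748


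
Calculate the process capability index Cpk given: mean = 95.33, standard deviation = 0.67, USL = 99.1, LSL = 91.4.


Cpu = (USL - mean) / (3*sigma) = (99.1 - 95.33) / (3*0.67) = 1.8756
Cpl = (mean - LSL) / (3*sigma) = (95.33 - 91.4) / (3*0.67) = 1.9552
Cpk = min(Cpu, Cpl) = 1.8756

1.8756


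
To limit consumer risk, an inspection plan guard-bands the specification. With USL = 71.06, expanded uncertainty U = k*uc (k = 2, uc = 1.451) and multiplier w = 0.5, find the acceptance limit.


U = k * uc = 2 * 1.451 = 2.902
guard band g = w * U = 0.5 * 2.902 = 1.451
AL = USL - g = 71.06 - 1.451
AL = 69.6090

69.6090


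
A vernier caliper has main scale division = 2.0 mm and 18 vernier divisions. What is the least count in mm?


LC = MSD / n_div
= 2.0 / 18
= 0.1111

0.1111


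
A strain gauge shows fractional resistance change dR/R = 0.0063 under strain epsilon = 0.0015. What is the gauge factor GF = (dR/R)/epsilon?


GF = (dR/R) / epsilon
= 0.0063 / 0.0015
= 4.2000

4.2000


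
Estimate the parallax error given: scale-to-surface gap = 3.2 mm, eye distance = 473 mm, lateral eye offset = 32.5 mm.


error = h * offset / d
= 3.2 * 32.5 / 473
= 0.2199

0.2199


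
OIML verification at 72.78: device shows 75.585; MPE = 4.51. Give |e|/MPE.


e = indication - reference = 75.585 - 72.78 = 2.8050
|e| = 2.8050
ratio = |e| / MPE = 2.8050 / 4.51
ratio = 0.6220

0.6220


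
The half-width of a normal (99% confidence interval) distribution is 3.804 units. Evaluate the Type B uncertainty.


u_B = half_width / 2.576
u_B = 3.804 / 2.576
u_B = 1.4767

1.4767
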